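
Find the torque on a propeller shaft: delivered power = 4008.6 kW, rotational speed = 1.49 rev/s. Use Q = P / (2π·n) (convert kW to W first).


Formula: Q = P_W / (2 * pi * n)
Step 1 — P_W = 4008.6 kW * 1000 = 4008600.0 W
Step 2 — 2 * pi * n = 2 * pi * 1.49 = 9.361946
Step 3 — Q = 4008600.0 / 9.361946 ≈ 428180 N·m (5 s.f.)

428180 N·m


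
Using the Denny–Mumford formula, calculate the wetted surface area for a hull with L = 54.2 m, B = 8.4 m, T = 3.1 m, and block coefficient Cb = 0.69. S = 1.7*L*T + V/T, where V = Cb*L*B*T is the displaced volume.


Formula: S = 1.7*L*T + V/T with V = Cb*L*B*T, i.e. S = L * (1.7*T + Cb*B)
Step 1 — 1.7*T = 1.7 * 3.1 = 5.27 m
Step 2 — Cb*B = 0.69 * 8.4 = 5.796 m
Step 3 — 1.7*T + Cb*B = 5.27 + 5.796 = 11.066 m
Step 4 — S = 54.2 * 11.066 ≈ 599.78 m^2 (5 s.f.)

599.78 m^2


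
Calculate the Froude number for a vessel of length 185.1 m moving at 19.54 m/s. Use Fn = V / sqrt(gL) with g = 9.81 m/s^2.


Formula: Fn = V / sqrt(g * L)
Step 1 — g * L = 9.81 * 185.1 = 1815.831
Step 2 — sqrt(g * L) = sqrt(1815.831) = 42.612569
Step 3 — Fn = 19.54 / 42.612569 ≈ 0.45855 (5 s.f.)

0.45855


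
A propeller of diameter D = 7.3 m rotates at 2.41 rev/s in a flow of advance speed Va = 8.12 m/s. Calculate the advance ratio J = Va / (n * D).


Formula: J = Va / (n * D)
Step 1 — n * D = 2.41 * 7.3 = 17.593
Step 2 — J = 8.12 / 17.593 ≈ 0.46155 (5 s.f.)

0.46155


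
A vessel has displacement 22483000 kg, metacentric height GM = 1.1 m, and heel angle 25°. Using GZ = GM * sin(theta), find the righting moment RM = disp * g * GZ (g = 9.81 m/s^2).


Formula: GZ = GM * sin(theta); RM = disp * g * GZ
Step 1 — GZ = 1.1 * sin(25°) = 1.1 * 0.422618 = 0.46488 m
Step 2 — RM = 22483000 * 9.81 * 0.46488 ≈ 102530000 N·m (5 s.f.)

102530000 N·m


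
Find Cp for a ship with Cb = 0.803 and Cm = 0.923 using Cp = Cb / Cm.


Formula: Cp = Cb / Cm
Substituting: Cp = 0.803 / 0.923
Result: Cp ≈ 0.86999 (5 s.f.)

0.86999


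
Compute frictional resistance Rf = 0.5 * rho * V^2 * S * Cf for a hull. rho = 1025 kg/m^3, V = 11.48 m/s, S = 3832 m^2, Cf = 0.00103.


Formula: Rf = 0.5 * rho * V^2 * S * Cf
Step 1 — V^2 = 11.48^2 = 131.7904
Step 2 — 0.5 * rho * V^2 = 0.5 * 1025 * 131.7904 = 67542.58
Step 3 — Rf = 67542.58 * 3832 * 0.00103 ≈ 266590 N (5 s.f.)

266590 N


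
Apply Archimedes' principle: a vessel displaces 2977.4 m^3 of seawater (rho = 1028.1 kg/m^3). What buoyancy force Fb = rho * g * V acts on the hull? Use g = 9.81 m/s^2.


Formula: Fb = rho * g * V
Substituting: Fb = 1028.1 * 9.81 * 2977.4
Intermediate: 1028.1 * 9.81 = 10085.661
Result: Fb = 10085.661 * 2977.4 ≈ 30029000 N (5 s.f.)

30029000 N


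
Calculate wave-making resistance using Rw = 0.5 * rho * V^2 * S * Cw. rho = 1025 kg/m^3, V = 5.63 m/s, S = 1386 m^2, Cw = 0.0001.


Formula: Rw = 0.5 * rho * V^2 * S * Cw
Step 1 — V^2 = 5.63^2 = 31.6969
Step 2 — 0.5 * rho * V^2 = 0.5 * 1025 * 31.6969 = 16244.66125
Step 3 — Rw = 16244.66125 * 1386 * 0.0001 ≈ 2251.5 N (5 s.f.)

2251.5 N


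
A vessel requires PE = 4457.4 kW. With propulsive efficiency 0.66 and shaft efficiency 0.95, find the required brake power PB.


Formula: PB = PE / (eta_D * eta_S)
Step 1 — combined efficiency = eta_D * eta_S = 0.66 * 0.95 = 0.627
Step 2 — PB = 4457.4 / 0.627 ≈ 7109.1 kW (5 s.f.)

7109.1 kW


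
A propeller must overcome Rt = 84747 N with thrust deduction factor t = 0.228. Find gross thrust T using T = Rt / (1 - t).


Formula: T = Rt / (1 - t)
Step 1 — (1 - t) = 1 - 0.228 = 0.772
Step 2 — T = 84747 / 0.772 ≈ 109780 N (5 s.f.)

109780 N


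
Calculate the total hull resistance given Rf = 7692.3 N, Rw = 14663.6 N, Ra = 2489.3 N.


Formula: Rt = Rf + Rw + Ra
Substituting: Rt = 7692.3 + 14663.6 + 2489.3
Result: Rt = 24845.2 N

24845.2 N


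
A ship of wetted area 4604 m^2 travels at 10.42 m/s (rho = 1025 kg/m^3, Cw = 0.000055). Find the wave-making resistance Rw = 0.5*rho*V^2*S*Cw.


Formula: Rw = 0.5 * rho * V^2 * S * Cw
Step 1 — V^2 = 10.42^2 = 108.5764
Step 2 — 0.5 * rho * V^2 = 0.5 * 1025 * 108.5764 = 55645.405
Step 3 — Rw = 55645.405 * 4604 * 0.000055 ≈ 14091 N (5 s.f.)

14091 N


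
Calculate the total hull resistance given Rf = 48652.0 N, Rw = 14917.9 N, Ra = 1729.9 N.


Formula: Rt = Rf + Rw + Ra
Substituting: Rt = 48652.0 + 14917.9 + 1729.9
Result: Rt = 65299.8 N

65299.8 N


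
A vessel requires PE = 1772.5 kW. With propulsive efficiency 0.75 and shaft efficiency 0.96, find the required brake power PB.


Formula: PB = PE / (eta_D * eta_S)
Step 1 — combined efficiency = eta_D * eta_S = 0.75 * 0.96 = 0.72
Step 2 — PB = 1772.5 / 0.72 ≈ 2461.8 kW (5 s.f.)

2461.8 kW


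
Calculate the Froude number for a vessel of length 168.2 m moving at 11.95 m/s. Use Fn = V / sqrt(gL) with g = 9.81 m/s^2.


Formula: Fn = V / sqrt(g * L)
Step 1 — g * L = 9.81 * 168.2 = 1650.042
Step 2 — sqrt(g * L) = sqrt(1650.042) = 40.620709
Step 3 — Fn = 11.95 / 40.620709 ≈ 0.29418 (5 s.f.)

0.29418


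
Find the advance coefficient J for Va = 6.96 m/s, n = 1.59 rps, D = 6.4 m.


Formula: J = Va / (n * D)
Step 1 — n * D = 1.59 * 6.4 = 10.176
Step 2 — J = 6.96 / 10.176 ≈ 0.68396 (5 s.f.)

0.68396


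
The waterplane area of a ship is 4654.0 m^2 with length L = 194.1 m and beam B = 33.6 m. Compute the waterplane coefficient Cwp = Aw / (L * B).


Formula: Cwp = Aw / (L * B)
Step 1 — L * B = 194.1 * 33.6 = 6521.76 m^2
Step 2 — Cwp = 4654.0 / 6521.76 ≈ 0.71361 (5 s.f.)

0.71361


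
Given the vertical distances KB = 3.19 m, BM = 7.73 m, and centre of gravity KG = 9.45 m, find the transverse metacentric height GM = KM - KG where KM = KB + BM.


Formula: GM = KB + BM - KG
Step 1 — KM = KB + BM = 3.19 + 7.73 = 10.92 m
Step 2 — GM = KM - KG = 10.92 - 9.45 = 1.47 m

1.47 m


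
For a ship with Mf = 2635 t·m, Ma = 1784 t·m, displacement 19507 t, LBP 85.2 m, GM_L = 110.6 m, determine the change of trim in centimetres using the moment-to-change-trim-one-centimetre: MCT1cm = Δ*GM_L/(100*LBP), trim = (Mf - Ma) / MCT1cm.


Formula: net trimming moment = Mf - Ma; MCT1cm = Δ*GM_L/(100*LBP); trim = net moment / MCT1cm
Step 1 — net trimming moment = 2635 - 1784 = 851 t·m
Step 2 — MCT1cm = 19507 * 110.6 / (100 * 85.2) = 253.2247 t·m/cm
Step 3 — trim = 851 / 253.2247 ≈ 3.3607 cm (5 s.f.)

3.3607 cm


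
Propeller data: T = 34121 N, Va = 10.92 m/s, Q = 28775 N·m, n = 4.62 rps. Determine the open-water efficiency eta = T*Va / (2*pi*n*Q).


Formula: eta = T * Va / (2 * pi * n * Q)
Step 1 — numerator = T * Va = 34121 * 10.92 = 372601.32
Step 2 — 2 * pi * n = 2 * pi * 4.62 = 29.028316
Step 3 — denominator = 29.028316 * 28775 = 835289.79
Step 4 — eta = 372601.32 / 835289.79 ≈ 0.44607 (5 s.f.)

0.44607


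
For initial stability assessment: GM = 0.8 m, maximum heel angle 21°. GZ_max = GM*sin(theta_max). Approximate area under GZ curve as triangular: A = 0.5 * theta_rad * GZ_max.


Formula: GZ_max = GM * sin(theta); Area = 0.5 * theta_rad * GZ_max
Step 1 — GZ_max = 0.8 * sin(21°) = 0.8 * 0.358368 = 0.286694 m
Step 2 — theta_rad = 21 * pi/180 = 0.366519 rad
Step 3 — Area = 0.5 * 0.366519 * 0.286694 ≈ 0.052539 m·rad (5 s.f.)

0.052539 m·rad


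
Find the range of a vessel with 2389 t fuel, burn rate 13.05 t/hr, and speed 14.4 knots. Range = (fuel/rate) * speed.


Formula: endurance = fuel / rate; range = endurance * speed
Step 1 — endurance = 2389 / 13.05 = 183.0651 hours
Step 2 — range = 183.0651 * 14.4 ≈ 2636.1 nautical miles (5 s.f.)

2636.1 NM


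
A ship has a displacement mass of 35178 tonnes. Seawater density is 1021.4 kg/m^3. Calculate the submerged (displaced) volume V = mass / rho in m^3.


Formula: V = mass / rho
Step 1 — convert tonnes to kg: 35178 t * 1000 = 35178000 kg
Step 2 — V = 35178000 / 1021.4 ≈ 34441 m^3 (5 s.f.)

34441 m^3


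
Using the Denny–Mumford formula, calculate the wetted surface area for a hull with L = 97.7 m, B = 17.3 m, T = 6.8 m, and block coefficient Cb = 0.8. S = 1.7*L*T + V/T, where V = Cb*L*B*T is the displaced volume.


Formula: S = 1.7*L*T + V/T with V = Cb*L*B*T, i.e. S = L * (1.7*T + Cb*B)
Step 1 — 1.7*T = 1.7 * 6.8 = 11.56 m
Step 2 — Cb*B = 0.8 * 17.3 = 13.84 m
Step 3 — 1.7*T + Cb*B = 11.56 + 13.84 = 25.4 m
Step 4 — S = 97.7 * 25.4 ≈ 2481.6 m^2 (5 s.f.)

2481.6 m^2


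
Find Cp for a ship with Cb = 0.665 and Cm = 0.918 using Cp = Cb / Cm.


Formula: Cp = Cb / Cm
Substituting: Cp = 0.665 / 0.918
Result: Cp ≈ 0.72440 (5 s.f.)

0.72440


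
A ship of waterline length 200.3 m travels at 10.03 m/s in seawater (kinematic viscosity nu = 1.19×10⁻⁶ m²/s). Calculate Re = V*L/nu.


Formula: Re = V * L / nu
Step 1 — V * L = 10.03 * 200.3 = 2009.009 m^2/s
Step 2 — Re = 2009.009 / 1.19e-6 = 1.69e+09

1.69e+09


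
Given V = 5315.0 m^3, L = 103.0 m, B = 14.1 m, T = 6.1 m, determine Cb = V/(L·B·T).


Formula: Cb = V / (L * B * T)
Step 1 — L * B * T = 103.0 * 14.1 * 6.1 = 8859.03 m^3
Step 2 — Cb = 5315.0 / 8859.03 ≈ 0.59995 (5 s.f.)

0.59995


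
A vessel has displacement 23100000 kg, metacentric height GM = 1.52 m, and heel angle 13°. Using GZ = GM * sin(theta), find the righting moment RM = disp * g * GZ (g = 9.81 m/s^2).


Formula: GZ = GM * sin(theta); RM = disp * g * GZ
Step 1 — GZ = 1.52 * sin(13°) = 1.52 * 0.224951 = 0.341926 m
Step 2 — RM = 23100000 * 9.81 * 0.341926 ≈ 77484000 N·m (5 s.f.)

77484000 N·m


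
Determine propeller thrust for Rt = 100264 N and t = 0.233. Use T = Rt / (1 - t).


Formula: T = Rt / (1 - t)
Step 1 — (1 - t) = 1 - 0.233 = 0.767
Step 2 — T = 100264 / 0.767 ≈ 130720 N (5 s.f.)

130720 N


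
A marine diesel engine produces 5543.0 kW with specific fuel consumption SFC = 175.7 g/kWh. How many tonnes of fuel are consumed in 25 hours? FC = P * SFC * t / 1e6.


Formula: FC (tonnes) = P * SFC * t / 1,000,000
Step 1 — P * SFC * t = 5543.0 * 175.7 * 25 = 24347627.5 g
Step 2 — FC (tonnes) = 24347627.5 / 1,000,000 ≈ 24.348 tonnes (5 s.f.)

24.348 tonnes


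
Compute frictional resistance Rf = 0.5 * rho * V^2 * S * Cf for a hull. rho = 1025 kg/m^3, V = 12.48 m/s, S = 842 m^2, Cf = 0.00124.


Formula: Rf = 0.5 * rho * V^2 * S * Cf
Step 1 — V^2 = 12.48^2 = 155.7504
Step 2 — 0.5 * rho * V^2 = 0.5 * 1025 * 155.7504 = 79822.08
Step 3 — Rf = 79822.08 * 842 * 0.00124 ≈ 83341 N (5 s.f.)

83341 N


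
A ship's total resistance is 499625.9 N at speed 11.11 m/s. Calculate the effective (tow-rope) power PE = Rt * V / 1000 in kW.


Formula: PE = Rt * V / 1000 (kW)
Step 1 — PE (W) = 499625.9 * 11.11 = 5550843.749 W
Step 2 — PE (kW) = 5550843.749 / 1000 ≈ 5550.8 kW (5 s.f.)

5550.8 kW


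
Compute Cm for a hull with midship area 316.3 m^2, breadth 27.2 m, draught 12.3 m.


Formula: Cm = Am / (B * T)
Step 1 — B * T = 27.2 * 12.3 = 334.56 m^2
Step 2 — Cm = 316.3 / 334.56 ≈ 0.94542 (5 s.f.)

0.94542


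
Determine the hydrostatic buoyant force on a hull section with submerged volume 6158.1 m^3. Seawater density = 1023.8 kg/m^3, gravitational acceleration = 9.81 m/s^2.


Formula: Fb = rho * g * V
Substituting: Fb = 1023.8 * 9.81 * 6158.1
Intermediate: 1023.8 * 9.81 = 10043.478
Result: Fb = 10043.478 * 6158.1 ≈ 61849000 N (5 s.f.)

61849000 N


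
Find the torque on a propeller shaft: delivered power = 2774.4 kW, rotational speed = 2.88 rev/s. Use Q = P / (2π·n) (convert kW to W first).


Formula: Q = P_W / (2 * pi * n)
Step 1 — P_W = 2774.4 kW * 1000 = 2774400.0 W
Step 2 — 2 * pi * n = 2 * pi * 2.88 = 18.095574
Step 3 — Q = 2774400.0 / 18.095574 ≈ 153320 N·m (5 s.f.)

153320 N·m


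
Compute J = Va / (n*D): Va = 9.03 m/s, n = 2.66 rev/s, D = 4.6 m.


Formula: J = Va / (n * D)
Step 1 — n * D = 2.66 * 4.6 = 12.236
Step 2 — J = 9.03 / 12.236 ≈ 0.73799 (5 s.f.)

0.73799


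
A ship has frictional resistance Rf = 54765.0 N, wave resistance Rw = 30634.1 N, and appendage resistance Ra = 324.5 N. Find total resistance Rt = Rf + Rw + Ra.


Formula: Rt = Rf + Rw + Ra
Substituting: Rt = 54765.0 + 30634.1 + 324.5
Result: Rt = 85723.6 N

85723.6 N


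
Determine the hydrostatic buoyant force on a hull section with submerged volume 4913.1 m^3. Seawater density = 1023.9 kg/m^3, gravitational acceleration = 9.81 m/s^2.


Formula: Fb = rho * g * V
Substituting: Fb = 1023.9 * 9.81 * 4913.1
Intermediate: 1023.9 * 9.81 = 10044.459
Result: Fb = 10044.459 * 4913.1 ≈ 49349000 N (5 s.f.)

49349000 N


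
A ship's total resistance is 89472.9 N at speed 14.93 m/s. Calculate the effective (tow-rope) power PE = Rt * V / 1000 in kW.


Formula: PE = Rt * V / 1000 (kW)
Step 1 — PE (W) = 89472.9 * 14.93 = 1335830.397 W
Step 2 — PE (kW) = 1335830.397 / 1000 ≈ 1335.8 kW (5 s.f.)

1335.8 kW


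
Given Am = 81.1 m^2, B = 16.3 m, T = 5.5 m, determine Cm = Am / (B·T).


Formula: Cm = Am / (B * T)
Step 1 — B * T = 16.3 * 5.5 = 89.65 m^2
Step 2 — Cm = 81.1 / 89.65 ≈ 0.90463 (5 s.f.)

0.90463


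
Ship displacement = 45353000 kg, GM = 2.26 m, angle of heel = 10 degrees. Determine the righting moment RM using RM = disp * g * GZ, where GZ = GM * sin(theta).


Formula: GZ = GM * sin(theta); RM = disp * g * GZ
Step 1 — GZ = 2.26 * sin(10°) = 2.26 * 0.173648 = 0.392444 m
Step 2 — RM = 45353000 * 9.81 * 0.392444 ≈ 174600000 N·m (5 s.f.)

174600000 N·m


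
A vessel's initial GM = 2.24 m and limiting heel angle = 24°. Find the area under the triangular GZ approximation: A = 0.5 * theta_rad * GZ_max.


Formula: GZ_max = GM * sin(theta); Area = 0.5 * theta_rad * GZ_max
Step 1 — GZ_max = 2.24 * sin(24°) = 2.24 * 0.406737 = 0.911091 m
Step 2 — theta_rad = 24 * pi/180 = 0.418879 rad
Step 3 — Area = 0.5 * 0.418879 * 0.911091 ≈ 0.19082 m·rad (5 s.f.)

0.19082 m·rad


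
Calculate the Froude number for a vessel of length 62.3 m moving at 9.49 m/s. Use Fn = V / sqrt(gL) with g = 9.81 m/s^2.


Formula: Fn = V / sqrt(g * L)
Step 1 — g * L = 9.81 * 62.3 = 611.163
Step 2 — sqrt(g * L) = sqrt(611.163) = 24.721711
Step 3 — Fn = 9.49 / 24.721711 ≈ 0.38387 (5 s.f.)

0.38387


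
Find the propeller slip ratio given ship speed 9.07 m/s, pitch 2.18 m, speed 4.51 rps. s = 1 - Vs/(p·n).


Formula: s = 1 - Vs / (p * n)
Step 1 — p * n = 2.18 * 4.51 = 9.8318
Step 2 — Vs / (p*n) = 9.07 / 9.8318 = 0.922517 (6 d.p.)
Step 3 — s = 1 - 0.922517 = 0.077483

0.077483


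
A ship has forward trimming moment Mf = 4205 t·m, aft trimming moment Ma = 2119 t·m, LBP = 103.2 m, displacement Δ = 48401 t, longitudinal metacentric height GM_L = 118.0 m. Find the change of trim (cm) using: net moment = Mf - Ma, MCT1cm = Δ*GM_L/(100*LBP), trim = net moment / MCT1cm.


Formula: net trimming moment = Mf - Ma; MCT1cm = Δ*GM_L/(100*LBP); trim = net moment / MCT1cm
Step 1 — net trimming moment = 4205 - 2119 = 2086 t·m
Step 2 — MCT1cm = 48401 * 118.0 / (100 * 103.2) = 553.4223 t·m/cm
Step 3 — trim = 2086 / 553.4223 ≈ 3.7693 cm (5 s.f.)

3.7693 cm


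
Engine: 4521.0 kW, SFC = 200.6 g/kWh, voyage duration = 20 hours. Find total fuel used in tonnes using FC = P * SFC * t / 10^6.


Formula: FC (tonnes) = P * SFC * t / 1,000,000
Step 1 — P * SFC * t = 4521.0 * 200.6 * 20 = 18138252.0 g
Step 2 — FC (tonnes) = 18138252.0 / 1,000,000 ≈ 18.138 tonnes (5 s.f.)

18.138 tonnes


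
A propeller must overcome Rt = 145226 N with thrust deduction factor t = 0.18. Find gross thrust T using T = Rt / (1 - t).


Formula: T = Rt / (1 - t)
Step 1 — (1 - t) = 1 - 0.18 = 0.82
Step 2 — T = 145226 / 0.82 ≈ 177100 N (5 s.f.)

177100 N


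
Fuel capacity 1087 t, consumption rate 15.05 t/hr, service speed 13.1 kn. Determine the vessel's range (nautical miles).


Formula: endurance = fuel / rate; range = endurance * speed
Step 1 — endurance = 1087 / 15.05 = 72.2259 hours
Step 2 — range = 72.2259 * 13.1 ≈ 946.16 nautical miles (5 s.f.)

946.16 NM


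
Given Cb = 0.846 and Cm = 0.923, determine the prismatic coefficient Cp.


Formula: Cp = Cb / Cm
Substituting: Cp = 0.846 / 0.923
Result: Cp ≈ 0.91658 (5 s.f.)

0.91658


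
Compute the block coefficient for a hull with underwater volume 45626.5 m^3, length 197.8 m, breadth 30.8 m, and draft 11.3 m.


Formula: Cb = V / (L * B * T)
Step 1 — L * B * T = 197.8 * 30.8 * 11.3 = 68842.312 m^3
Step 2 — Cb = 45626.5 / 68842.312 ≈ 0.66277 (5 s.f.)

0.66277


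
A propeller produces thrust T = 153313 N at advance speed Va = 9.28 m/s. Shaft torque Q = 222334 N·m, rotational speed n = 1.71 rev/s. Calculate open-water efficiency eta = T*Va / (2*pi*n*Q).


Formula: eta = T * Va / (2 * pi * n * Q)
Step 1 — numerator = T * Va = 153313 * 9.28 = 1422744.64
Step 2 — 2 * pi * n = 2 * pi * 1.71 = 10.744247
Step 3 — denominator = 10.744247 * 222334 = 2388811.41
Step 4 — eta = 1422744.64 / 2388811.41 ≈ 0.59559 (5 s.f.)

0.59559


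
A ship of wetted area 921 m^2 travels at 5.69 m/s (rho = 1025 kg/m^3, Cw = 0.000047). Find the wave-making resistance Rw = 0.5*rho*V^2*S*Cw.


Formula: Rw = 0.5 * rho * V^2 * S * Cw
Step 1 — V^2 = 5.69^2 = 32.3761
Step 2 — 0.5 * rho * V^2 = 0.5 * 1025 * 32.3761 = 16592.75125
Step 3 — Rw = 16592.75125 * 921 * 0.000047 ≈ 718.25 N (5 s.f.)

718.25 N


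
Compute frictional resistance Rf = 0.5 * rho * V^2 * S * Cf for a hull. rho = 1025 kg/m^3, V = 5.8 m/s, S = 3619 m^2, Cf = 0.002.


Formula: Rf = 0.5 * rho * V^2 * S * Cf
Step 1 — V^2 = 5.8^2 = 33.64
Step 2 — 0.5 * rho * V^2 = 0.5 * 1025 * 33.64 = 17240.5
Step 3 — Rf = 17240.5 * 3619 * 0.002 ≈ 124790 N (5 s.f.)

124790 N


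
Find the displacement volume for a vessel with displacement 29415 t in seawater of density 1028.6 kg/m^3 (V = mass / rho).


Formula: V = mass / rho
Step 1 — convert tonnes to kg: 29415 t * 1000 = 29415000 kg
Step 2 — V = 29415000 / 1028.6 ≈ 28597 m^3 (5 s.f.)

28597 m^3


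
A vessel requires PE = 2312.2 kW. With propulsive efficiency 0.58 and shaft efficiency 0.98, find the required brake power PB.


Formula: PB = PE / (eta_D * eta_S)
Step 1 — combined efficiency = eta_D * eta_S = 0.58 * 0.98 = 0.5684
Step 2 — PB = 2312.2 / 0.5684 ≈ 4067.9 kW (5 s.f.)

4067.9 kW


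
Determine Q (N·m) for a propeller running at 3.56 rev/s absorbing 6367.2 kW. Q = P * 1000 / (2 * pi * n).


Formula: Q = P_W / (2 * pi * n)
Step 1 — P_W = 6367.2 kW * 1000 = 6367200.0 W
Step 2 — 2 * pi * n = 2 * pi * 3.56 = 22.36814
Step 3 — Q = 6367200.0 / 22.36814 ≈ 284650 N·m (5 s.f.)

284650 N·m


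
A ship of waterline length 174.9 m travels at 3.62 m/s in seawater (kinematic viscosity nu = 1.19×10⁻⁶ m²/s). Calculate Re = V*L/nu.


Formula: Re = V * L / nu
Step 1 — V * L = 3.62 * 174.9 = 633.138 m^2/s
Step 2 — Re = 633.138 / 1.19e-6 = 5.32e+08

5.32e+08


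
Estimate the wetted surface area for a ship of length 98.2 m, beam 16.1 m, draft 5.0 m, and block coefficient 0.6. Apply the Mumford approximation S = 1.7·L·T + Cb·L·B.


Formula: S = 1.7*L*T + V/T with V = Cb*L*B*T, i.e. S = L * (1.7*T + Cb*B)
Step 1 — 1.7*T = 1.7 * 5.0 = 8.5 m
Step 2 — Cb*B = 0.6 * 16.1 = 9.66 m
Step 3 — 1.7*T + Cb*B = 8.5 + 9.66 = 18.16 m
Step 4 — S = 98.2 * 18.16 ≈ 1783.3 m^2 (5 s.f.)

1783.3 m^2


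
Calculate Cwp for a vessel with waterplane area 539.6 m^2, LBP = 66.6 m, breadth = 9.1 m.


Formula: Cwp = Aw / (L * B)
Step 1 — L * B = 66.6 * 9.1 = 606.06 m^2
Step 2 — Cwp = 539.6 / 606.06 ≈ 0.89034 (5 s.f.)

0.89034


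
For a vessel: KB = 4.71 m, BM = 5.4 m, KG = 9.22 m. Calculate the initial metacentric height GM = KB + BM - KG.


Formula: GM = KB + BM - KG
Step 1 — KM = KB + BM = 4.71 + 5.4 = 10.11 m
Step 2 — GM = KM - KG = 10.11 - 9.22 = 0.89 m

0.89 m


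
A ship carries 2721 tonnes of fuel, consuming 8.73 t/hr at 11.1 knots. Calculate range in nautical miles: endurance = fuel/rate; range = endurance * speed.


Formula: endurance = fuel / rate; range = endurance * speed
Step 1 — endurance = 2721 / 8.73 = 311.6838 hours
Step 2 — range = 311.6838 * 11.1 ≈ 3459.7 nautical miles (5 s.f.)

3459.7 NM


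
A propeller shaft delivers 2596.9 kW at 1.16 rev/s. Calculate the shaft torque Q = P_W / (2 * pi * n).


Formula: Q = P_W / (2 * pi * n)
Step 1 — P_W = 2596.9 kW * 1000 = 2596900.0 W
Step 2 — 2 * pi * n = 2 * pi * 1.16 = 7.288495
Step 3 — Q = 2596900.0 / 7.288495 ≈ 356300 N·m (5 s.f.)

356300 N·m


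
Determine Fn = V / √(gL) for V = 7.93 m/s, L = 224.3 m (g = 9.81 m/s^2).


Formula: Fn = V / sqrt(g * L)
Step 1 — g * L = 9.81 * 224.3 = 2200.383
Step 2 — sqrt(g * L) = sqrt(2200.383) = 46.90824
Step 3 — Fn = 7.93 / 46.90824 ≈ 0.16905 (5 s.f.)

0.16905


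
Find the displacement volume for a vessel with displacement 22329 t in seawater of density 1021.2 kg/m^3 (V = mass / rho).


Formula: V = mass / rho
Step 1 — convert tonnes to kg: 22329 t * 1000 = 22329000 kg
Step 2 — V = 22329000 / 1021.2 ≈ 21865 m^3 (5 s.f.)

21865 m^3


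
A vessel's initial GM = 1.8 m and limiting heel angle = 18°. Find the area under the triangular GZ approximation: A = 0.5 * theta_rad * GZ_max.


Formula: GZ_max = GM * sin(theta); Area = 0.5 * theta_rad * GZ_max
Step 1 — GZ_max = 1.8 * sin(18°) = 1.8 * 0.309017 = 0.556231 m
Step 2 — theta_rad = 18 * pi/180 = 0.314159 rad
Step 3 — Area = 0.5 * 0.314159 * 0.556231 ≈ 0.087372 m·rad (5 s.f.)

0.087372 m·rad


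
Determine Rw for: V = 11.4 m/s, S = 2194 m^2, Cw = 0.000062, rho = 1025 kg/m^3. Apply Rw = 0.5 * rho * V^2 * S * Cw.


Formula: Rw = 0.5 * rho * V^2 * S * Cw
Step 1 — V^2 = 11.4^2 = 129.96
Step 2 — 0.5 * rho * V^2 = 0.5 * 1025 * 129.96 = 66604.5
Step 3 — Rw = 66604.5 * 2194 * 0.000062 ≈ 9060.1 N (5 s.f.)

9060.1 N


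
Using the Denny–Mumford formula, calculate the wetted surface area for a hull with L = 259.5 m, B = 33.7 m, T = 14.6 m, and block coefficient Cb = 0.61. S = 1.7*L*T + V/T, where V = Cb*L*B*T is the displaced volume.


Formula: S = 1.7*L*T + V/T with V = Cb*L*B*T, i.e. S = L * (1.7*T + Cb*B)
Step 1 — 1.7*T = 1.7 * 14.6 = 24.82 m
Step 2 — Cb*B = 0.61 * 33.7 = 20.557 m
Step 3 — 1.7*T + Cb*B = 24.82 + 20.557 = 45.377 m
Step 4 — S = 259.5 * 45.377 ≈ 11775 m^2 (5 s.f.)

11775 m^2


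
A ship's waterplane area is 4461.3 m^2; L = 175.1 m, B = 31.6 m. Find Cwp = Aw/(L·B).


Formula: Cwp = Aw / (L * B)
Step 1 — L * B = 175.1 * 31.6 = 5533.16 m^2
Step 2 — Cwp = 4461.3 / 5533.16 ≈ 0.80628 (5 s.f.)

0.80628


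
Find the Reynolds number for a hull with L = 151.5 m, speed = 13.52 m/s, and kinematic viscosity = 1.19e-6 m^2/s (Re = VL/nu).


Formula: Re = V * L / nu
Step 1 — V * L = 13.52 * 151.5 = 2048.28 m^2/s
Step 2 — Re = 2048.28 / 1.19e-6 = 1.72e+09

1.72e+09


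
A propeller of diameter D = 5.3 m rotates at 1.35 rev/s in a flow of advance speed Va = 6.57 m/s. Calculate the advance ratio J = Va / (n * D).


Formula: J = Va / (n * D)
Step 1 — n * D = 1.35 * 5.3 = 7.155
Step 2 — J = 6.57 / 7.155 ≈ 0.91824 (5 s.f.)

0.91824


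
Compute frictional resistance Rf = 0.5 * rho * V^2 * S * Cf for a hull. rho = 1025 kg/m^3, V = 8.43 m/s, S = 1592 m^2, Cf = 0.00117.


Formula: Rf = 0.5 * rho * V^2 * S * Cf
Step 1 — V^2 = 8.43^2 = 71.0649
Step 2 — 0.5 * rho * V^2 = 0.5 * 1025 * 71.0649 = 36420.76125
Step 3 — Rf = 36420.76125 * 1592 * 0.00117 ≈ 67839 N (5 s.f.)

67839 N


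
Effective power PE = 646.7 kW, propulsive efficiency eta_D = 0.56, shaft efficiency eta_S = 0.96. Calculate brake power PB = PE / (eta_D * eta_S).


Formula: PB = PE / (eta_D * eta_S)
Step 1 — combined efficiency = eta_D * eta_S = 0.56 * 0.96 = 0.5376
Step 2 — PB = 646.7 / 0.5376 ≈ 1202.9 kW (5 s.f.)

1202.9 kW


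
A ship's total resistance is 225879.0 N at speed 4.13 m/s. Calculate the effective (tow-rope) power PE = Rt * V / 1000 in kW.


Formula: PE = Rt * V / 1000 (kW)
Step 1 — PE (W) = 225879.0 * 4.13 = 932880.27 W
Step 2 — PE (kW) = 932880.27 / 1000 ≈ 932.88 kW (5 s.f.)

932.88 kW


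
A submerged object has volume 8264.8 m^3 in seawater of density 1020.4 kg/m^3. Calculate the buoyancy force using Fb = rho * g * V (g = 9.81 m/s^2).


Formula: Fb = rho * g * V
Substituting: Fb = 1020.4 * 9.81 * 8264.8
Intermediate: 1020.4 * 9.81 = 10010.124
Result: Fb = 10010.124 * 8264.8 ≈ 82732000 N (5 s.f.)

82732000 N


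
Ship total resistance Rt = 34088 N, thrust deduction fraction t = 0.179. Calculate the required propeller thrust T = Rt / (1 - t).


Formula: T = Rt / (1 - t)
Step 1 — (1 - t) = 1 - 0.179 = 0.821
Step 2 — T = 34088 / 0.821 ≈ 41520 N (5 s.f.)

41520 N


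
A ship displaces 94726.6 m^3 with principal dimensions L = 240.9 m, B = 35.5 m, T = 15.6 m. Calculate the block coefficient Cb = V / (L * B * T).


Formula: Cb = V / (L * B * T)
Step 1 — L * B * T = 240.9 * 35.5 * 15.6 = 133410.42 m^3
Step 2 — Cb = 94726.6 / 133410.42 ≈ 0.71004 (5 s.f.)

0.71004


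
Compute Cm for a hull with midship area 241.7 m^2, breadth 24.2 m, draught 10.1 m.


Formula: Cm = Am / (B * T)
Step 1 — B * T = 24.2 * 10.1 = 244.42 m^2
Step 2 — Cm = 241.7 / 244.42 ≈ 0.98887 (5 s.f.)

0.98887


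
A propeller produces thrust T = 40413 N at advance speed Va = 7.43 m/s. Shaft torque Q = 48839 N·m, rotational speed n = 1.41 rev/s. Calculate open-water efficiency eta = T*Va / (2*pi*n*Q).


Formula: eta = T * Va / (2 * pi * n * Q)
Step 1 — numerator = T * Va = 40413 * 7.43 = 300268.59
Step 2 — 2 * pi * n = 2 * pi * 1.41 = 8.859291
Step 3 — denominator = 8.859291 * 48839 = 432678.91
Step 4 — eta = 300268.59 / 432678.91 ≈ 0.69398 (5 s.f.)

0.69398


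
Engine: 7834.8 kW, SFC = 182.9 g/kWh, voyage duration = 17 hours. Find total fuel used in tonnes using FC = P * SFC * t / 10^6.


Formula: FC (tonnes) = P * SFC * t / 1,000,000
Step 1 — P * SFC * t = 7834.8 * 182.9 * 17 = 24360743.64 g
Step 2 — FC (tonnes) = 24360743.64 / 1,000,000 ≈ 24.361 tonnes (5 s.f.)

24.361 tonnes


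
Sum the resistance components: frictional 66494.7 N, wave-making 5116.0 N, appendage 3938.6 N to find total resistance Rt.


Formula: Rt = Rf + Rw + Ra
Substituting: Rt = 66494.7 + 5116.0 + 3938.6
Result: Rt = 75549.3 N

75549.3 N


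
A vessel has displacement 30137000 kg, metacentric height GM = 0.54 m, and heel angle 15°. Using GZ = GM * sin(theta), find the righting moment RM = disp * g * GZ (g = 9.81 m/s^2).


Formula: GZ = GM * sin(theta); RM = disp * g * GZ
Step 1 — GZ = 0.54 * sin(15°) = 0.54 * 0.258819 = 0.139762 m
Step 2 — RM = 30137000 * 9.81 * 0.139762 ≈ 41320000 N·m (5 s.f.)

41320000 N·m


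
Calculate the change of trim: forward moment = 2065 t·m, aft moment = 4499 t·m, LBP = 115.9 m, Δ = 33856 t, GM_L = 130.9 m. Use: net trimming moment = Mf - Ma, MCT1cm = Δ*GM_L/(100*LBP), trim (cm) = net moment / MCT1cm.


Formula: net trimming moment = Mf - Ma; MCT1cm = Δ*GM_L/(100*LBP); trim = net moment / MCT1cm
Step 1 — net trimming moment = 2065 - 4499 = -2434 t·m
Step 2 — MCT1cm = 33856 * 130.9 / (100 * 115.9) = 382.3771 t·m/cm
Step 3 — trim = -2434 / 382.3771 ≈ -6.3654 cm (5 s.f.)

-6.3654 cm


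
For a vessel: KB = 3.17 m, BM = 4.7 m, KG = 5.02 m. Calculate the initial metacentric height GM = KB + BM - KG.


Formula: GM = KB + BM - KG
Step 1 — KM = KB + BM = 3.17 + 4.7 = 7.87 m
Step 2 — GM = KM - KG = 7.87 - 5.02 = 2.85 m

2.85 m


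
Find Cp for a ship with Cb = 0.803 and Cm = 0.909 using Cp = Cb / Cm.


Formula: Cp = Cb / Cm
Substituting: Cp = 0.803 / 0.909
Result: Cp ≈ 0.88339 (5 s.f.)

0.88339


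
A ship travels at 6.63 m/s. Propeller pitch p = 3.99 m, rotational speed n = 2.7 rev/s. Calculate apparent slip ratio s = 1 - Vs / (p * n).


Formula: s = 1 - Vs / (p * n)
Step 1 — p * n = 3.99 * 2.7 = 10.773
Step 2 — Vs / (p*n) = 6.63 / 10.773 = 0.615427 (6 d.p.)
Step 3 — s = 1 - 0.615427 = 0.384573

0.384573


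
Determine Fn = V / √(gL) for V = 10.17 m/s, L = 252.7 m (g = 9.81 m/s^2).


Formula: Fn = V / sqrt(g * L)
Step 1 — g * L = 9.81 * 252.7 = 2478.987
Step 2 — sqrt(g * L) = sqrt(2478.987) = 49.789427
Step 3 — Fn = 10.17 / 49.789427 ≈ 0.20426 (5 s.f.)

0.20426


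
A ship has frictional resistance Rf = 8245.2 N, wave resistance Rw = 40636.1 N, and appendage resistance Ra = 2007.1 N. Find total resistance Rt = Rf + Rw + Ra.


Formula: Rt = Rf + Rw + Ra
Substituting: Rt = 8245.2 + 40636.1 + 2007.1
Result: Rt = 50888.4 N

50888.4 N


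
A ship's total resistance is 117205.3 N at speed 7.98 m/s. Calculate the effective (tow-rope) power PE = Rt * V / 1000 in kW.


Formula: PE = Rt * V / 1000 (kW)
Step 1 — PE (W) = 117205.3 * 7.98 = 935298.294 W
Step 2 — PE (kW) = 935298.294 / 1000 ≈ 935.30 kW (5 s.f.)

935.30 kW


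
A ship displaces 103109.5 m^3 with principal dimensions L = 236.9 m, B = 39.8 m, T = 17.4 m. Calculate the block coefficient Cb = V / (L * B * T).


Formula: Cb = V / (L * B * T)
Step 1 — L * B * T = 236.9 * 39.8 * 17.4 = 164057.988 m^3
Step 2 — Cb = 103109.5 / 164057.988 ≈ 0.62849 (5 s.f.)

0.62849


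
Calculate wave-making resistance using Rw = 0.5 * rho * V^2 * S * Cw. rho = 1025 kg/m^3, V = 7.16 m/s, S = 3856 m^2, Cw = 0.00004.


Formula: Rw = 0.5 * rho * V^2 * S * Cw
Step 1 — V^2 = 7.16^2 = 51.2656
Step 2 — 0.5 * rho * V^2 = 0.5 * 1025 * 51.2656 = 26273.62
Step 3 — Rw = 26273.62 * 3856 * 0.00004 ≈ 4052.4 N (5 s.f.)

4052.4 N


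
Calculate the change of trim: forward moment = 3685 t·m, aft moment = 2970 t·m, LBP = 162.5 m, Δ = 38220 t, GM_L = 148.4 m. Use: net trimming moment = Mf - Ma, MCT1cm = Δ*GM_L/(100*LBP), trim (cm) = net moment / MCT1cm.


Formula: net trimming moment = Mf - Ma; MCT1cm = Δ*GM_L/(100*LBP); trim = net moment / MCT1cm
Step 1 — net trimming moment = 3685 - 2970 = 715 t·m
Step 2 — MCT1cm = 38220 * 148.4 / (100 * 162.5) = 349.0368 t·m/cm
Step 3 — trim = 715 / 349.0368 ≈ 2.0485 cm (5 s.f.)

2.0485 cm


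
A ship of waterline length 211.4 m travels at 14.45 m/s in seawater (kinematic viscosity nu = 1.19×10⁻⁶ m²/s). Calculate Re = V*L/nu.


Formula: Re = V * L / nu
Step 1 — V * L = 14.45 * 211.4 = 3054.73 m^2/s
Step 2 — Re = 3054.73 / 1.19e-6 = 2.57e+09

2.57e+09


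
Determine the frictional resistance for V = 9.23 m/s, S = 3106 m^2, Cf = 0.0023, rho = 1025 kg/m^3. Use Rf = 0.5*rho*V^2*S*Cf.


Formula: Rf = 0.5 * rho * V^2 * S * Cf
Step 1 — V^2 = 9.23^2 = 85.1929
Step 2 — 0.5 * rho * V^2 = 0.5 * 1025 * 85.1929 = 43661.36125
Step 3 — Rf = 43661.36125 * 3106 * 0.0023 ≈ 311910 N (5 s.f.)

311910 N


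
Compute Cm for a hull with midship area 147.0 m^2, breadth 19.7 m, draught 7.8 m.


Formula: Cm = Am / (B * T)
Step 1 — B * T = 19.7 * 7.8 = 153.66 m^2
Step 2 — Cm = 147.0 / 153.66 ≈ 0.95666 (5 s.f.)

0.95666


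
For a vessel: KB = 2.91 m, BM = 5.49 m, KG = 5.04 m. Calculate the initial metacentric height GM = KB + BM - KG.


Formula: GM = KB + BM - KG
Step 1 — KM = KB + BM = 2.91 + 5.49 = 8.4 m
Step 2 — GM = KM - KG = 8.4 - 5.04 = 3.36 m

3.36 m


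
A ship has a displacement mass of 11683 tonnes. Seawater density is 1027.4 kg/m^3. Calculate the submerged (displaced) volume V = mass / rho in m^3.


Formula: V = mass / rho
Step 1 — convert tonnes to kg: 11683 t * 1000 = 11683000 kg
Step 2 — V = 11683000 / 1027.4 ≈ 11371 m^3 (5 s.f.)

11371 m^3


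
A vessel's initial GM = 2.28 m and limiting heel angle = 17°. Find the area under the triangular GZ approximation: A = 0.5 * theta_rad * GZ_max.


Formula: GZ_max = GM * sin(theta); Area = 0.5 * theta_rad * GZ_max
Step 1 — GZ_max = 2.28 * sin(17°) = 2.28 * 0.292372 = 0.666608 m
Step 2 — theta_rad = 17 * pi/180 = 0.296706 rad
Step 3 — Area = 0.5 * 0.296706 * 0.666608 ≈ 0.098893 m·rad (5 s.f.)

0.098893 m·rad


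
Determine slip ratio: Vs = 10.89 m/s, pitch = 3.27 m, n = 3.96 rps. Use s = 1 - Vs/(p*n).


Formula: s = 1 - Vs / (p * n)
Step 1 — p * n = 3.27 * 3.96 = 12.9492
Step 2 — Vs / (p*n) = 10.89 / 12.9492 = 0.840979 (6 d.p.)
Step 3 — s = 1 - 0.840979 = 0.159021

0.159021


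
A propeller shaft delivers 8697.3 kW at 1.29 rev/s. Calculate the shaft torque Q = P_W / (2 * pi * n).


Formula: Q = P_W / (2 * pi * n)
Step 1 — P_W = 8697.3 kW * 1000 = 8697300.0 W
Step 2 — 2 * pi * n = 2 * pi * 1.29 = 8.105309
Step 3 — Q = 8697300.0 / 8.105309 ≈ 1073000 N·m (5 s.f.)

1073000 N·m


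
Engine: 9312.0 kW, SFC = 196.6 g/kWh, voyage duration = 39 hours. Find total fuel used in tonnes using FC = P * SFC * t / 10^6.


Formula: FC (tonnes) = P * SFC * t / 1,000,000
Step 1 — P * SFC * t = 9312.0 * 196.6 * 39 = 71398828.8 g
Step 2 — FC (tonnes) = 71398828.8 / 1,000,000 ≈ 71.399 tonnes (5 s.f.)

71.399 tonnes


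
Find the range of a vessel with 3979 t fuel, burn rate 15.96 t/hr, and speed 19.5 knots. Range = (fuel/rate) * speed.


Formula: endurance = fuel / rate; range = endurance * speed
Step 1 — endurance = 3979 / 15.96 = 249.3108 hours
Step 2 — range = 249.3108 * 19.5 ≈ 4861.6 nautical miles (5 s.f.)

4861.6 NM


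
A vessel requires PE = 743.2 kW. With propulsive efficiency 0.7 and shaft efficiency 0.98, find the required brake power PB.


Formula: PB = PE / (eta_D * eta_S)
Step 1 — combined efficiency = eta_D * eta_S = 0.7 * 0.98 = 0.686
Step 2 — PB = 743.2 / 0.686 ≈ 1083.4 kW (5 s.f.)

1083.4 kW


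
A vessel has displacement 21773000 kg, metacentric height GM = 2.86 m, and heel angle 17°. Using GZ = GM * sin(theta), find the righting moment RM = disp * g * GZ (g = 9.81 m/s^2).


Formula: GZ = GM * sin(theta); RM = disp * g * GZ
Step 1 — GZ = 2.86 * sin(17°) = 2.86 * 0.292372 = 0.836184 m
Step 2 — RM = 21773000 * 9.81 * 0.836184 ≈ 178600000 N·m (5 s.f.)

178600000 N·m


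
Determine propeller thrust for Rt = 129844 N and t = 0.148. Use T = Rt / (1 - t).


Formula: T = Rt / (1 - t)
Step 1 — (1 - t) = 1 - 0.148 = 0.852
Step 2 — T = 129844 / 0.852 ≈ 152400 N (5 s.f.)

152400 N


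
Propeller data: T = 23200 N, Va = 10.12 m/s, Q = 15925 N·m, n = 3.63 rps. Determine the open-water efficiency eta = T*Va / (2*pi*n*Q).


Formula: eta = T * Va / (2 * pi * n * Q)
Step 1 — numerator = T * Va = 23200 * 10.12 = 234784.0
Step 2 — 2 * pi * n = 2 * pi * 3.63 = 22.807963
Step 3 — denominator = 22.807963 * 15925 = 363216.81
Step 4 — eta = 234784.0 / 363216.81 ≈ 0.64640 (5 s.f.)

0.64640


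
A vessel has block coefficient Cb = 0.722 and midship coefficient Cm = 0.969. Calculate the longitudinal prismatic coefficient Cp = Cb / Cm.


Formula: Cp = Cb / Cm
Substituting: Cp = 0.722 / 0.969
Result: Cp ≈ 0.74510 (5 s.f.)

0.74510


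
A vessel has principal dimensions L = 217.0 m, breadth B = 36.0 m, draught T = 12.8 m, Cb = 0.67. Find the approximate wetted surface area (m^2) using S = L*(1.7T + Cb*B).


Formula: S = 1.7*L*T + V/T with V = Cb*L*B*T, i.e. S = L * (1.7*T + Cb*B)
Step 1 — 1.7*T = 1.7 * 12.8 = 21.76 m
Step 2 — Cb*B = 0.67 * 36.0 = 24.12 m
Step 3 — 1.7*T + Cb*B = 21.76 + 24.12 = 45.88 m
Step 4 — S = 217.0 * 45.88 ≈ 9956.0 m^2 (5 s.f.)

9956.0 m^2


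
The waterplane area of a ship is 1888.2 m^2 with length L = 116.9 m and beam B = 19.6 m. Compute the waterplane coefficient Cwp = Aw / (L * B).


Formula: Cwp = Aw / (L * B)
Step 1 — L * B = 116.9 * 19.6 = 2291.24 m^2
Step 2 — Cwp = 1888.2 / 2291.24 ≈ 0.82410 (5 s.f.)

0.82410


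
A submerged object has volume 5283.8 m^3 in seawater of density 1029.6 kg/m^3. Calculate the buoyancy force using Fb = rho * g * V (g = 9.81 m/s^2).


Formula: Fb = rho * g * V
Substituting: Fb = 1029.6 * 9.81 * 5283.8
Intermediate: 1029.6 * 9.81 = 10100.376
Result: Fb = 10100.376 * 5283.8 ≈ 53368000 N (5 s.f.)

53368000 N


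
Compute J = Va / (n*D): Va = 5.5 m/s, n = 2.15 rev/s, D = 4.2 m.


Formula: J = Va / (n * D)
Step 1 — n * D = 2.15 * 4.2 = 9.03
Step 2 — J = 5.5 / 9.03 ≈ 0.60908 (5 s.f.)

0.60908


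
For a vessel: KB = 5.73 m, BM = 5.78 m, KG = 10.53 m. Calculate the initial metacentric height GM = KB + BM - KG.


Formula: GM = KB + BM - KG
Step 1 — KM = KB + BM = 5.73 + 5.78 = 11.51 m
Step 2 — GM = KM - KG = 11.51 - 10.53 = 0.98 m

0.98 m


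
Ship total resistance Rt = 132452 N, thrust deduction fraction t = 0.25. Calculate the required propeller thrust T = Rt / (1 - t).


Formula: T = Rt / (1 - t)
Step 1 — (1 - t) = 1 - 0.25 = 0.75
Step 2 — T = 132452 / 0.75 ≈ 176600 N (5 s.f.)

176600 N


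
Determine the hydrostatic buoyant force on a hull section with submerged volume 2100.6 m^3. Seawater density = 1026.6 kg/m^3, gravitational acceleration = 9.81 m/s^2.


Formula: Fb = rho * g * V
Substituting: Fb = 1026.6 * 9.81 * 2100.6
Intermediate: 1026.6 * 9.81 = 10070.946
Result: Fb = 10070.946 * 2100.6 ≈ 21155000 N (5 s.f.)

21155000 N


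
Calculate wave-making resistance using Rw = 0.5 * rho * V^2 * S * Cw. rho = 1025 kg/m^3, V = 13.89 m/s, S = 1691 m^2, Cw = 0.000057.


Formula: Rw = 0.5 * rho * V^2 * S * Cw
Step 1 — V^2 = 13.89^2 = 192.9321
Step 2 — 0.5 * rho * V^2 = 0.5 * 1025 * 192.9321 = 98877.70125
Step 3 — Rw = 98877.70125 * 1691 * 0.000057 ≈ 9530.5 N (5 s.f.)

9530.5 N


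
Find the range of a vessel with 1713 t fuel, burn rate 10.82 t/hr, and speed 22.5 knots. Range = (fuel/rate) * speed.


Formula: endurance = fuel / rate; range = endurance * speed
Step 1 — endurance = 1713 / 10.82 = 158.3179 hours
Step 2 — range = 158.3179 * 22.5 ≈ 3562.2 nautical miles (5 s.f.)

3562.2 NM


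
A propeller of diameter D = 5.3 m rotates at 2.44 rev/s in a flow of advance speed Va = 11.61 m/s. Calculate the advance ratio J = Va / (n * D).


Formula: J = Va / (n * D)
Step 1 — n * D = 2.44 * 5.3 = 12.932
Step 2 — J = 11.61 / 12.932 ≈ 0.89777 (5 s.f.)

0.89777


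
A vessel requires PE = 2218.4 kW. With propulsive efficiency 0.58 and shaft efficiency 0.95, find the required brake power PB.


Formula: PB = PE / (eta_D * eta_S)
Step 1 — combined efficiency = eta_D * eta_S = 0.58 * 0.95 = 0.551
Step 2 — PB = 2218.4 / 0.551 ≈ 4026.1 kW (5 s.f.)

4026.1 kW


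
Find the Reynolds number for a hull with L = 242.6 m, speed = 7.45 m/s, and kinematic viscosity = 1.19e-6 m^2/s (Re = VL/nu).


Formula: Re = V * L / nu
Step 1 — V * L = 7.45 * 242.6 = 1807.37 m^2/s
Step 2 — Re = 1807.37 / 1.19e-6 = 1.52e+09

1.52e+09


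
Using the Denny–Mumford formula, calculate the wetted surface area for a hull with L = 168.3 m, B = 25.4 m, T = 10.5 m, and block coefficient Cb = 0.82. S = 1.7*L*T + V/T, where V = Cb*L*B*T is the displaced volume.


Formula: S = 1.7*L*T + V/T with V = Cb*L*B*T, i.e. S = L * (1.7*T + Cb*B)
Step 1 — 1.7*T = 1.7 * 10.5 = 17.85 m
Step 2 — Cb*B = 0.82 * 25.4 = 20.828 m
Step 3 — 1.7*T + Cb*B = 17.85 + 20.828 = 38.678 m
Step 4 — S = 168.3 * 38.678 ≈ 6509.5 m^2 (5 s.f.)

6509.5 m^2


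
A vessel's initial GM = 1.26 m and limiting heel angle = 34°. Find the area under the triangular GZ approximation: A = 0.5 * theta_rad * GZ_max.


Formula: GZ_max = GM * sin(theta); Area = 0.5 * theta_rad * GZ_max
Step 1 — GZ_max = 1.26 * sin(34°) = 1.26 * 0.559193 = 0.704583 m
Step 2 — theta_rad = 34 * pi/180 = 0.593412 rad
Step 3 — Area = 0.5 * 0.593412 * 0.704583 ≈ 0.20905 m·rad (5 s.f.)

0.20905 m·rad


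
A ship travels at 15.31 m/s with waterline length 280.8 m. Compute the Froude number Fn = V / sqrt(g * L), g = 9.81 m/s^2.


Formula: Fn = V / sqrt(g * L)
Step 1 — g * L = 9.81 * 280.8 = 2754.648
Step 2 — sqrt(g * L) = sqrt(2754.648) = 52.484741
Step 3 — Fn = 15.31 / 52.484741 ≈ 0.29170 (5 s.f.)

0.29170


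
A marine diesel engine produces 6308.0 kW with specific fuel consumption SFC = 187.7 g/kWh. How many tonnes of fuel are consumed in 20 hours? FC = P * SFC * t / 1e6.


Formula: FC (tonnes) = P * SFC * t / 1,000,000
Step 1 — P * SFC * t = 6308.0 * 187.7 * 20 = 23680232.0 g
Step 2 — FC (tonnes) = 23680232.0 / 1,000,000 ≈ 23.680 tonnes (5 s.f.)

23.680 tonnes
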